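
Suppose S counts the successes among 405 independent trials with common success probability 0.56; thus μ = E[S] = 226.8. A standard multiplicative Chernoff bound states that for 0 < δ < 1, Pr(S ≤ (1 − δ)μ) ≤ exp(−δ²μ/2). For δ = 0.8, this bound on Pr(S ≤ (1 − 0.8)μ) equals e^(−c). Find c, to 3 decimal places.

72.576

c = δ²μ/2 = 0.8²·226.8/2 = 72.5760.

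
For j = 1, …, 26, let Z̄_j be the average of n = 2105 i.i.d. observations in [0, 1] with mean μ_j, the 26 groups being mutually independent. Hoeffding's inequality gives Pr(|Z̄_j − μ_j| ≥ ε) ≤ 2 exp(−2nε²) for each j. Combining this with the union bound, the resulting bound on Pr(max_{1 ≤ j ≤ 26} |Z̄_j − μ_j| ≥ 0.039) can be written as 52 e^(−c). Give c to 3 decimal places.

Union bound over the 26 events: Pr(max_{1 ≤ j ≤ 26} |Z̄_j − μ_j| ≥ 0.039) ≤ 26·2·exp(−2nε²) = 52 exp(−2·2105·0.039²).
So c = 2·2105·0.039² = 6.4034.

6.403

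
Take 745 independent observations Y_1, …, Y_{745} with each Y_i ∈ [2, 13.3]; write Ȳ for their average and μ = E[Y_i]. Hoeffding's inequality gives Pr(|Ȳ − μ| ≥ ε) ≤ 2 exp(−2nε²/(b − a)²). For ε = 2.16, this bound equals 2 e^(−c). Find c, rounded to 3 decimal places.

c = 2nε²/(b − a)² = 2·745·2.16² / 11.3² = 54.4424.

54.442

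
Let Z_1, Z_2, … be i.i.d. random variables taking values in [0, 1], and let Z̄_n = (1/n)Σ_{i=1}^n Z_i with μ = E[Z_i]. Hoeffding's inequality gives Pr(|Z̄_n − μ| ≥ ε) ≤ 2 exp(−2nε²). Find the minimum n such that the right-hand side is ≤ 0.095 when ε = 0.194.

Require 2·exp(−2nε²) ≤ 0.095, i.e. 2nε² ≥ ln(2/0.095) = 3.047026.
So n ≥ 3.047026 / (2·0.194²) = 40.480.
The smallest integer n is 41.

41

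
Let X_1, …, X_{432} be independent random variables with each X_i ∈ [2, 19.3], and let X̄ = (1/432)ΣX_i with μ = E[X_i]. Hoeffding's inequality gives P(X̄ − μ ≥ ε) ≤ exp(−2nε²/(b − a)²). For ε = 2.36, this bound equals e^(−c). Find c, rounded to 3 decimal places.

16.079

c = 2nε²/(b − a)² = 2·432·2.36² / 17.3² = 16.0785.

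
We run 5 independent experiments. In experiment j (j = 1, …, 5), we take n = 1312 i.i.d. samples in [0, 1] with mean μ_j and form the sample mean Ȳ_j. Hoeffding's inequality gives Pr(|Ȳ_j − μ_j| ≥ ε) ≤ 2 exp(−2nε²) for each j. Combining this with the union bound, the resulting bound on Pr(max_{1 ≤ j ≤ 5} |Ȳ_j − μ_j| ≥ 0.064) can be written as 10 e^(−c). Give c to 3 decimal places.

Union bound over the 5 events: Pr(max_{1 ≤ j ≤ 5} |Ȳ_j − μ_j| ≥ 0.064) ≤ 5·2·exp(−2nε²) = 10 exp(−2·1312·0.064²).
So c = 2·1312·0.064² = 10.7479.

10.748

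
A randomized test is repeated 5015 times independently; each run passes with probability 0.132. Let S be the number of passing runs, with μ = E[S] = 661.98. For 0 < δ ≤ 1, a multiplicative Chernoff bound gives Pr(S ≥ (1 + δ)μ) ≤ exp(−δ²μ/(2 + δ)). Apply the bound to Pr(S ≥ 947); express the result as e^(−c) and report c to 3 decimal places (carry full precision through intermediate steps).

Write 947 = (1 + δ)μ, so δ = 947/661.98 − 1 = 0.4305568…
Then the exponent is δ²μ/(2 + δ) = (947 − μ)² / (μ·(2 + δ)) = 50.489379.

50.489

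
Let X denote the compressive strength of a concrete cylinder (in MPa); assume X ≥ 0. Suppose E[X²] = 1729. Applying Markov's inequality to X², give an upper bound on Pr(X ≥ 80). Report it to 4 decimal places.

0.2702

Since X ≥ 0, the event {X ≥ 80} is the same as {X² ≥ 6400}.
Markov's inequality applied to X² gives Pr(X² ≥ 6400) ≤ E[X²]/6400 = 1729/6400 = 0.2702.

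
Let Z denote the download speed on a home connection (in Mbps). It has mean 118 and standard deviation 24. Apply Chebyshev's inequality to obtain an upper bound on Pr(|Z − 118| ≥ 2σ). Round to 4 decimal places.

0.2500

Chebyshev: Pr(|Z − μ| ≥ t) ≤ Var(Z)/t².
Var(Z) = σ² = 24² = 576.
t = 2·24 = 48.
Bound = 576 / 2304 = 0.2500.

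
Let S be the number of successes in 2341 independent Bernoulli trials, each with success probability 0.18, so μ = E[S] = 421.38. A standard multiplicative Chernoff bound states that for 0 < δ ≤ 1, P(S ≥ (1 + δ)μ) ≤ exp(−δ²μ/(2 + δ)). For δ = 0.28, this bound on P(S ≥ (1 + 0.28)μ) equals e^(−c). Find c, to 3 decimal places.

14.490

c = δ²μ/(2 + δ) = 0.28²·421.38/(2 + 0.28) = 14.4896.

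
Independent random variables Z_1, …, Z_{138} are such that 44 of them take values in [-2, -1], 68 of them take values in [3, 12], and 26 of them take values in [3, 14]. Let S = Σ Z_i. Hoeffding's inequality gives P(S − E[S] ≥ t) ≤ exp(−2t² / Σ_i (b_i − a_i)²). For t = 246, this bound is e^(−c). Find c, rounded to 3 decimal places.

Σ(b_i − a_i)² = 44·1² + 68·9² + 26·11² = 8698.
c = 2t² / 8698 = 2·246² / 8698 = 13.9149.

13.915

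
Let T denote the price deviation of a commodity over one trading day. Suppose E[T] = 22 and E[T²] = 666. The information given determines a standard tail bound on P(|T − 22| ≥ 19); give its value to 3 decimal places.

The first two moments determine the variance, so Chebyshev's inequality is the sharpest standard bound available.
Var(T) = E[T²] − (E[T])² = 666 − 484 = 182.
Chebyshev's inequality: P(|T − μ| ≥ t) ≤ Var(T)/t² = 182/361 = 0.5042.

0.504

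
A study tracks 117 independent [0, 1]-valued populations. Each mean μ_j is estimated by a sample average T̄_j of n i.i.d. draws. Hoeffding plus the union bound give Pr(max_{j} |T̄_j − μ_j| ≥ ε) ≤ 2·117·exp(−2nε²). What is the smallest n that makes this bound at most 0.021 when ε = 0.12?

324

Need 2·117·exp(−2nε²) ≤ 0.021, i.e. exp(−2nε²) ≤ 0.021/234.
So 2nε² ≥ ln(234/0.021) = 9.318554.
Hence n ≥ 9.318554/(2·0.12²) = 323.561.
The smallest integer n is 324.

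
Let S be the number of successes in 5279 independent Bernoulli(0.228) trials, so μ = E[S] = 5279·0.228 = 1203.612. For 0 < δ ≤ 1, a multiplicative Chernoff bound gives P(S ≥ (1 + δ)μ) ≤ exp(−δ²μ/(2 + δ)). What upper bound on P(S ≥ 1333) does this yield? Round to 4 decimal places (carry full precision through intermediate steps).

0.0014

Write 1333 = (1 + δ)μ, so δ = 1333/1203.612 − 1 = 0.1074998…
Then the exponent is δ²μ/(2 + δ) = (1333 − μ)² / (μ·(2 + δ)) = 6.599848.
Bound = exp(−6.599848) = 0.00136.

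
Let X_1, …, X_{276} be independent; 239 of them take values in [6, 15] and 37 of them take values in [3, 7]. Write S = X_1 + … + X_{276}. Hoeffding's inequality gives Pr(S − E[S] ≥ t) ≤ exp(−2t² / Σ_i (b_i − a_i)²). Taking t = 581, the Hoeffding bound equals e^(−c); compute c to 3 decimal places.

33.839

Σ(b_i − a_i)² = 239·9² + 37·4² = 19951.
c = 2t² / 19951 = 2·581² / 19951 = 33.8390.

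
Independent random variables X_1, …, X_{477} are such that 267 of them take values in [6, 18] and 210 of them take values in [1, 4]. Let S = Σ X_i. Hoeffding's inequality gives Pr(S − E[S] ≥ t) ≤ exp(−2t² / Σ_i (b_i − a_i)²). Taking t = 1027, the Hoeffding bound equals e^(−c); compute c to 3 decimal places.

52.295

Σ(b_i − a_i)² = 267·12² + 210·3² = 40338.
c = 2t² / 40338 = 2·1027² / 40338 = 52.2946.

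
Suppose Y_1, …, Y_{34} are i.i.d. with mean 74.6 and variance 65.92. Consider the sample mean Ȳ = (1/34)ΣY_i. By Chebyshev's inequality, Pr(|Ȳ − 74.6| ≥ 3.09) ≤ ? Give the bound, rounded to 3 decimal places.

Var(Ȳ) = Var(Y_i)/n = 65.92/34 = 1.9388.
Chebyshev: Pr(|Ȳ − 74.6| ≥ 3.09) ≤ Var(Ȳ)/(3.09)² = 65.92/(34·3.09²) = 0.2031.

0.203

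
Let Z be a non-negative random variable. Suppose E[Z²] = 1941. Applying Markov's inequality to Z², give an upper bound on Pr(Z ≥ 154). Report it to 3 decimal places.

0.082

Since Z ≥ 0, the event {Z ≥ 154} is the same as {Z² ≥ 23716}.
Markov's inequality applied to Z² gives Pr(Z² ≥ 23716) ≤ E[Z²]/23716 = 1941/23716 = 0.0818.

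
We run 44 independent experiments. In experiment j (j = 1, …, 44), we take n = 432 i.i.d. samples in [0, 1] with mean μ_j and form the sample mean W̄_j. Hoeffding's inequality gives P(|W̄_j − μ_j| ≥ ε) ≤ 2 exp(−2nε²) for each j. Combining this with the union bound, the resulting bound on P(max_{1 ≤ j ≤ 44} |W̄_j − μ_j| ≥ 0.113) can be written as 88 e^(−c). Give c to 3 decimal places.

Union bound over the 44 events: P(max_{1 ≤ j ≤ 44} |W̄_j − μ_j| ≥ 0.113) ≤ 44·2·exp(−2nε²) = 88 exp(−2·432·0.113²).
So c = 2·432·0.113² = 11.0324.

11.032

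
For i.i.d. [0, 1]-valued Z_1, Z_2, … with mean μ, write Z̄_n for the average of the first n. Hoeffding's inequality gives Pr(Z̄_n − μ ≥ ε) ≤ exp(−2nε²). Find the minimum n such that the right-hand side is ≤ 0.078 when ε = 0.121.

88

Require exp(−2nε²) ≤ 0.078, i.e. 2nε² ≥ ln(1/0.078) = 2.551046.
So n ≥ 2.551046 / (2·0.121²) = 87.120.
The smallest integer n is 88.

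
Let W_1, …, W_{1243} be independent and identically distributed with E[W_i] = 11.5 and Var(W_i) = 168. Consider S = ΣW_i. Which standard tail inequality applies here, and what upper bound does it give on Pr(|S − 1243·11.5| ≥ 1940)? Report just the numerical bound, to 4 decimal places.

With mean and variance of each term known, Chebyshev's inequality bounds the deviation of the sum (or sample mean).
Var(S) = n·Var(W_i) = 1243·168 = 208824.
Chebyshev: Pr(|S − 1243·11.5| ≥ 1940) ≤ Var(S)/1940² = 208824/3763600 = 0.0555.

0.0555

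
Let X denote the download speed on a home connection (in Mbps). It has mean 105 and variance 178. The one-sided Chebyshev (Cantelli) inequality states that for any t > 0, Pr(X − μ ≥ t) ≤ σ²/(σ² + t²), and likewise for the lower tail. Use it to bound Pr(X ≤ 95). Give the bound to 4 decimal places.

0.6403

Here σ² = 178 and t = 10, so σ² + t² = 278.
Cantelli's bound: 178/278 = 0.6403.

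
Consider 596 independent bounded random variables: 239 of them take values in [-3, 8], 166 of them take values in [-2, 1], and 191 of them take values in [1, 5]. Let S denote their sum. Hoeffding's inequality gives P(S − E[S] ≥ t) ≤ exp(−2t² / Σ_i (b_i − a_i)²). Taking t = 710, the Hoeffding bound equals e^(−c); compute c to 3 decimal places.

Σ(b_i − a_i)² = 239·11² + 166·3² + 191·4² = 33469.
c = 2t² / 33469 = 2·710² / 33469 = 30.1234.

30.123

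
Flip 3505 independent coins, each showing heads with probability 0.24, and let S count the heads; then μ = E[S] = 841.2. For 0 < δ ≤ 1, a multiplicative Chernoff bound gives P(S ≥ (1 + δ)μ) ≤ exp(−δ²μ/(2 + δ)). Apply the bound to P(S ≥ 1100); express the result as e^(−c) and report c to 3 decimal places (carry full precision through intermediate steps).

Write 1100 = (1 + δ)μ, so δ = 1100/841.2 − 1 = 0.3076557…
Then the exponent is δ²μ/(2 + δ) = (1100 − μ)² / (μ·(2 + δ)) = 34.503111.

34.503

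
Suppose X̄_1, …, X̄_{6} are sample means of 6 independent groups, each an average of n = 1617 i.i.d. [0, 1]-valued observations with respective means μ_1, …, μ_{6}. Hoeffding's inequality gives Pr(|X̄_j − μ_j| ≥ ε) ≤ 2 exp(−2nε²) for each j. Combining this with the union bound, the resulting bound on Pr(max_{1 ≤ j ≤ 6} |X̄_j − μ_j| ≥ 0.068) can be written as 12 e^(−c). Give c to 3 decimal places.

14.954

Union bound over the 6 events: Pr(max_{1 ≤ j ≤ 6} |X̄_j − μ_j| ≥ 0.068) ≤ 6·2·exp(−2nε²) = 12 exp(−2·1617·0.068²).
So c = 2·1617·0.068² = 14.9540.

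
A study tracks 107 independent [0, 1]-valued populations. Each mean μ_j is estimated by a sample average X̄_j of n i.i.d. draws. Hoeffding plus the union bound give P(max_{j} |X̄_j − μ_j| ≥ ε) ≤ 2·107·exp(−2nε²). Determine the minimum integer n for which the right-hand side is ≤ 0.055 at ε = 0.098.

Need 2·107·exp(−2nε²) ≤ 0.055, i.e. exp(−2nε²) ≤ 0.055/214.
So 2nε² ≥ ln(214/0.055) = 8.266398.
Hence n ≥ 8.266398/(2·0.098²) = 430.362.
The smallest integer n is 431.

431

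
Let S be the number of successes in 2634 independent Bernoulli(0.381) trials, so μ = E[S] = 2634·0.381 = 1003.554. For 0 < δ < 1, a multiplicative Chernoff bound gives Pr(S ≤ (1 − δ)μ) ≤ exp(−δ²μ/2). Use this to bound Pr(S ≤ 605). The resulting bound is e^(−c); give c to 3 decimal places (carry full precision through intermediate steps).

Write 605 = (1 − δ)μ, so δ = 1 − 605/1003.554 = 0.3971426…
Then the exponent is δ²μ/2 = (μ − 605)²/(2μ) = 79.141377.

79.141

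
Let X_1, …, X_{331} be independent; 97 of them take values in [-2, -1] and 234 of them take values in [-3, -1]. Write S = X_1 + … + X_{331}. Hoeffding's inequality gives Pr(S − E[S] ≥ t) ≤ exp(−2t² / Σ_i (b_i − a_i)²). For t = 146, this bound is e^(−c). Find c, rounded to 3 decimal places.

41.270

Σ(b_i − a_i)² = 97·1² + 234·2² = 1033.
c = 2t² / 1033 = 2·146² / 1033 = 41.2701.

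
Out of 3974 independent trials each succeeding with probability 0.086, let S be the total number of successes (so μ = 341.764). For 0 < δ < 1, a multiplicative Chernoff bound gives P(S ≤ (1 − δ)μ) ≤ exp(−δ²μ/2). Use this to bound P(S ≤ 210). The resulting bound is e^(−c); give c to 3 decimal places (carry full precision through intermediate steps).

25.400

Write 210 = (1 − δ)μ, so δ = 1 − 210/341.764 = 0.3855409…
Then the exponent is δ²μ/2 = (μ − 210)²/(2μ) = 25.400206.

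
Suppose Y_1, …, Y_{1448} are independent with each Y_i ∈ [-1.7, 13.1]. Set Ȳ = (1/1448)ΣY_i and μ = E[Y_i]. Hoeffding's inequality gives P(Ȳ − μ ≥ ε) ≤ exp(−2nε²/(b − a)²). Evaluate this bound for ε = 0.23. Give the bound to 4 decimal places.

Exponent: 2nε²/(b − a)² = 2·1448·0.23² / 14.8² = 0.69941.
Bound = exp(−0.69941) = 0.49688.

0.4969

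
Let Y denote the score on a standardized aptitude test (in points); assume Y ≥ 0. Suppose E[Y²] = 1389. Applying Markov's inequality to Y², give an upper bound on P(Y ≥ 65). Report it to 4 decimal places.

0.3288

Since Y ≥ 0, the event {Y ≥ 65} is the same as {Y² ≥ 4225}.
Markov's inequality applied to Y² gives P(Y² ≥ 4225) ≤ E[Y²]/4225 = 1389/4225 = 0.3288.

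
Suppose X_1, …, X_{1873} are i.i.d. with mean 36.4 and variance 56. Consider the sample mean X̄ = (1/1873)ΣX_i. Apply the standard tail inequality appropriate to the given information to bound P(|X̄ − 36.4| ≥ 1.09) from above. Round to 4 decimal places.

0.0252

With mean and variance of each term known, Chebyshev's inequality bounds the deviation of the sum (or sample mean).
Var(X̄) = Var(X_i)/n = 56/1873 = 0.029899.
Chebyshev: P(|X̄ − 36.4| ≥ 1.09) ≤ Var(X̄)/(1.09)² = 56/(1873·1.09²) = 0.0252.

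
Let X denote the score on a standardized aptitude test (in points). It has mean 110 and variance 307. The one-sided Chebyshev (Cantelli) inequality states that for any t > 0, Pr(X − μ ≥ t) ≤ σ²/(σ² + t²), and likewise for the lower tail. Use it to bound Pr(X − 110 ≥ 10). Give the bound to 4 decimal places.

0.7543

Here σ² = 307 and t = 10, so σ² + t² = 407.
Cantelli's bound: 307/407 = 0.7543.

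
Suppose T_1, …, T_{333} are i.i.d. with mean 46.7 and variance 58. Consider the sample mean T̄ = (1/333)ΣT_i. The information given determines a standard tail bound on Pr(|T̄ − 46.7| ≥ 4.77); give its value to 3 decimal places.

With mean and variance of each term known, Chebyshev's inequality bounds the deviation of the sum (or sample mean).
Var(T̄) = Var(T_i)/n = 58/333 = 0.17417.
Chebyshev: Pr(|T̄ − 46.7| ≥ 4.77) ≤ Var(T̄)/(4.77)² = 58/(333·4.77²) = 0.0077.

0.008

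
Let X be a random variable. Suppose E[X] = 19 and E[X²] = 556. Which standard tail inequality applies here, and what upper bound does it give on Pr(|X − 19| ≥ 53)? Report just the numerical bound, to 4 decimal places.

The first two moments determine the variance, so Chebyshev's inequality is the sharpest standard bound available.
Var(X) = E[X²] − (E[X])² = 556 − 361 = 195.
Chebyshev's inequality: Pr(|X − μ| ≥ t) ≤ Var(X)/t² = 195/2809 = 0.0694.

0.0694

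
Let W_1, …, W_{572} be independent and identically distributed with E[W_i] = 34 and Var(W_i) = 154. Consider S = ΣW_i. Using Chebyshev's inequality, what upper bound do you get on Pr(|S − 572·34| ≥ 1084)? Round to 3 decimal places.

Var(S) = n·Var(W_i) = 572·154 = 88088.
Chebyshev: Pr(|S − 572·34| ≥ 1084) ≤ Var(S)/1084² = 88088/1175056 = 0.0750.

0.075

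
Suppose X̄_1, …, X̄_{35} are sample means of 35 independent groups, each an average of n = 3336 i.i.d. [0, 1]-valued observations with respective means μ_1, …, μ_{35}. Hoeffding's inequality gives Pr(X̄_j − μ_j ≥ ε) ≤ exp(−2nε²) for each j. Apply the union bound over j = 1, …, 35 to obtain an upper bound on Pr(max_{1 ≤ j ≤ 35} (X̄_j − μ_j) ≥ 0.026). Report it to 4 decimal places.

Per-experiment Hoeffding bound: exp(−2·3336·0.026²) = exp(−4.51027) = 0.010995.
Union bound over 35 events: 35·0.010995 = 0.38484.

0.3848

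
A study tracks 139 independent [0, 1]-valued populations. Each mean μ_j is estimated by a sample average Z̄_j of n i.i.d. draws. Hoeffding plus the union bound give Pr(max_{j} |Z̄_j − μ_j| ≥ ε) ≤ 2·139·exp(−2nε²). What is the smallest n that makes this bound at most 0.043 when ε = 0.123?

Need 2·139·exp(−2nε²) ≤ 0.043, i.e. exp(−2nε²) ≤ 0.043/278.
So 2nε² ≥ ln(278/0.043) = 8.774176.
Hence n ≥ 8.774176/(2·0.123²) = 289.979.
The smallest integer n is 290.

290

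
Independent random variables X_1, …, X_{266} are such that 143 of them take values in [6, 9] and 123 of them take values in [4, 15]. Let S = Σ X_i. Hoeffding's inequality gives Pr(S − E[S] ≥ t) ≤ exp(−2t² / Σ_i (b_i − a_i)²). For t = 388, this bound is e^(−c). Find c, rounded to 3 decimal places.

Σ(b_i − a_i)² = 143·3² + 123·11² = 16170.
c = 2t² / 16170 = 2·388² / 16170 = 18.6202.

18.620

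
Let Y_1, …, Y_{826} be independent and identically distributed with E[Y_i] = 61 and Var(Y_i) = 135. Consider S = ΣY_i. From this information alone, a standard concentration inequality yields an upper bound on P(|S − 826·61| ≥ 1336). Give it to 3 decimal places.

With mean and variance of each term known, Chebyshev's inequality bounds the deviation of the sum (or sample mean).
Var(S) = n·Var(Y_i) = 826·135 = 111510.
Chebyshev: P(|S − 826·61| ≥ 1336) ≤ Var(S)/1336² = 111510/1784896 = 0.0625.

0.062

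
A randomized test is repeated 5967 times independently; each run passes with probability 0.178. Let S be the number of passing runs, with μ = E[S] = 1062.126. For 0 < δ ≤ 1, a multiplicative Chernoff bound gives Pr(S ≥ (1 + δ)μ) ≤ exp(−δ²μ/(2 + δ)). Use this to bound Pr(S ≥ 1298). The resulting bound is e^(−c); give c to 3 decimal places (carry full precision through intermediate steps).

Write 1298 = (1 + δ)μ, so δ = 1298/1062.126 − 1 = 0.2220772…
Then the exponent is δ²μ/(2 + δ) = (1298 − μ)² / (μ·(2 + δ)) = 23.573548.

23.574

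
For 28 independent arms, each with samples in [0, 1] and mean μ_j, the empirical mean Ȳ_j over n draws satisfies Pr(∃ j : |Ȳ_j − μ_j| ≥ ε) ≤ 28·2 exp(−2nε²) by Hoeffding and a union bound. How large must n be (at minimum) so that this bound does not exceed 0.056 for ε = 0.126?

Need 2·28·exp(−2nε²) ≤ 0.056, i.e. exp(−2nε²) ≤ 0.056/56.
So 2nε² ≥ ln(56/0.056) = 6.907755.
Hence n ≥ 6.907755/(2·0.126²) = 217.553.
The smallest integer n is 218.

218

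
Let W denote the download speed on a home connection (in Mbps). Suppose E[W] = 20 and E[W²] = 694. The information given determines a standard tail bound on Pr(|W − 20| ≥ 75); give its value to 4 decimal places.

The first two moments determine the variance, so Chebyshev's inequality is the sharpest standard bound available.
Var(W) = E[W²] − (E[W])² = 694 − 400 = 294.
Chebyshev's inequality: Pr(|W − μ| ≥ t) ≤ Var(W)/t² = 294/5625 = 0.0523.

0.0523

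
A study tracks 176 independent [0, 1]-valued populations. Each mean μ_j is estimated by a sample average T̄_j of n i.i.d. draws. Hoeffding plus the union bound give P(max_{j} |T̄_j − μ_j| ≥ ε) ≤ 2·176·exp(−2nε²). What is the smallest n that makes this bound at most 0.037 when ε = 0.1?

Need 2·176·exp(−2nε²) ≤ 0.037, i.e. exp(−2nε²) ≤ 0.037/352.
So 2nε² ≥ ln(352/0.037) = 9.160469.
Hence n ≥ 9.160469/(2·0.1²) = 458.023.
The smallest integer n is 459.

459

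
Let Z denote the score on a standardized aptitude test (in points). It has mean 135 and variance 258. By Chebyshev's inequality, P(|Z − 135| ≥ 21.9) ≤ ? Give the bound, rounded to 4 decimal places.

Chebyshev: P(|Z − μ| ≥ t) ≤ Var(Z)/t².
Bound = 258 / 479.61 = 0.5379.

0.5379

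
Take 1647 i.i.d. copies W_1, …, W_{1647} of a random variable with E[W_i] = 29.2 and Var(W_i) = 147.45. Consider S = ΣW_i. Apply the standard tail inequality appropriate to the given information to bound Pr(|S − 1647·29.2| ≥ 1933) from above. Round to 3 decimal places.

With mean and variance of each term known, Chebyshev's inequality bounds the deviation of the sum (or sample mean).
Var(S) = n·Var(W_i) = 1647·147.45 = 242850.15.
Chebyshev: Pr(|S − 1647·29.2| ≥ 1933) ≤ Var(S)/1933² = 242850.15/3736489 = 0.0650.

0.065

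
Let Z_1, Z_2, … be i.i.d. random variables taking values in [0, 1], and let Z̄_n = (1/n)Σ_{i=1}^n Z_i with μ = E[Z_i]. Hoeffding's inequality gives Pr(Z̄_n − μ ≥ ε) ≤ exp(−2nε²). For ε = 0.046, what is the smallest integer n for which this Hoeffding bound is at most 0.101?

542

Require exp(−2nε²) ≤ 0.101, i.e. 2nε² ≥ ln(1/0.101) = 2.292635.
So n ≥ 2.292635 / (2·0.046²) = 541.738.
The smallest integer n is 542.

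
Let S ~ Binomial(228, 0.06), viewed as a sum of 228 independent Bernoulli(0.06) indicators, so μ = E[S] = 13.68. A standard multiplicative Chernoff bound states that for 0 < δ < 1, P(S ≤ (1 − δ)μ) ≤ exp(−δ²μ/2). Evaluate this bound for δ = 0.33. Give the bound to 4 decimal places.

Exponent = δ²μ/2 = 0.33²·13.68/2 = 0.7449.
Bound = exp(−0.7449) = 0.47479.

0.4748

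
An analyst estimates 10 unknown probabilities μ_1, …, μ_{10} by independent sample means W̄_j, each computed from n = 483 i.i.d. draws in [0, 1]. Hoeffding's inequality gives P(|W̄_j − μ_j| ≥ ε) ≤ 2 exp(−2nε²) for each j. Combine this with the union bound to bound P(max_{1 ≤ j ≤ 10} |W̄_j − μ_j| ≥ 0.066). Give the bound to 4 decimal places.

0.2976

Per-experiment Hoeffding bound: 2·exp(−2·483·0.066²) = 2·exp(−4.20790) = 0.029755.
Union bound over 10 events: 10·0.029755 = 0.29755.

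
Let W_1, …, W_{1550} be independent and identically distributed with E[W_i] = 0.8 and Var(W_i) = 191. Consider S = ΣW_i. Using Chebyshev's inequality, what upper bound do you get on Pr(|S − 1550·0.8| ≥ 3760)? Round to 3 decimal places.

0.021

Var(S) = n·Var(W_i) = 1550·191 = 296050.
Chebyshev: Pr(|S − 1550·0.8| ≥ 3760) ≤ Var(S)/3760² = 296050/14137600 = 0.0209.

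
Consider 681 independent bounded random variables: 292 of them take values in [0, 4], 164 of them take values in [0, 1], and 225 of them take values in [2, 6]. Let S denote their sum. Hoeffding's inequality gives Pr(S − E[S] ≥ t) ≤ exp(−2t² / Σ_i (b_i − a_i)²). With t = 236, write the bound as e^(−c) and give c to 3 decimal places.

13.204

Σ(b_i − a_i)² = 292·4² + 164·1² + 225·4² = 8436.
c = 2t² / 8436 = 2·236² / 8436 = 13.2044.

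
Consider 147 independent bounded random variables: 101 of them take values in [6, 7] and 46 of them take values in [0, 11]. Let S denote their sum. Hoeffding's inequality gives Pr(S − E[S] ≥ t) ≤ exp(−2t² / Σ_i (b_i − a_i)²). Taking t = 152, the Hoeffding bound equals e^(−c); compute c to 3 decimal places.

Σ(b_i − a_i)² = 101·1² + 46·11² = 5667.
c = 2t² / 5667 = 2·152² / 5667 = 8.1539.

8.154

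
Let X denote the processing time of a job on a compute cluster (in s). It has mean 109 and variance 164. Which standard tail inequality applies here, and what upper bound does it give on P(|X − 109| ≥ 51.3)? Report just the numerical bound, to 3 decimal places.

0.062

Mean and variance are known, so Chebyshev's inequality applies.
Chebyshev: P(|X − μ| ≥ t) ≤ Var(X)/t².
Bound = 164 / 2631.69 = 0.0623.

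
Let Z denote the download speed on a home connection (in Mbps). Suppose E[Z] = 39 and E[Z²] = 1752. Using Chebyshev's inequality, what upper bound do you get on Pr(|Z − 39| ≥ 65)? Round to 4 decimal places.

Var(Z) = E[Z²] − (E[Z])² = 1752 − 1521 = 231.
Chebyshev's inequality: Pr(|Z − μ| ≥ t) ≤ Var(Z)/t² = 231/4225 = 0.0547.

0.0547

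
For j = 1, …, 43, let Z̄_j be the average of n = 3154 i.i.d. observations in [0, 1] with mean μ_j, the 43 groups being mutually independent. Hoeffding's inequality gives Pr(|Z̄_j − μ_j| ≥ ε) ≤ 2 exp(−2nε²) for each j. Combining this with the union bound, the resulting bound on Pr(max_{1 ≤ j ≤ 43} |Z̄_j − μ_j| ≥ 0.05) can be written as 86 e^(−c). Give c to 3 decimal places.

15.770

Union bound over the 43 events: Pr(max_{1 ≤ j ≤ 43} |Z̄_j − μ_j| ≥ 0.05) ≤ 43·2·exp(−2nε²) = 86 exp(−2·3154·0.05²).
So c = 2·3154·0.05² = 15.7700.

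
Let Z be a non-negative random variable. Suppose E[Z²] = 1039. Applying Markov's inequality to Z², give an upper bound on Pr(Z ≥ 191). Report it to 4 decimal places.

0.0285

Since Z ≥ 0, the event {Z ≥ 191} is the same as {Z² ≥ 36481}.
Markov's inequality applied to Z² gives Pr(Z² ≥ 36481) ≤ E[Z²]/36481 = 1039/36481 = 0.0285.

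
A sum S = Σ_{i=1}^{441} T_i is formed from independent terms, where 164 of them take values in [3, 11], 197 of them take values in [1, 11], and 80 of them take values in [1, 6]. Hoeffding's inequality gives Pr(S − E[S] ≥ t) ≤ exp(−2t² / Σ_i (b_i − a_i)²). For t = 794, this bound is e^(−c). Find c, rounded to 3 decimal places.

Σ(b_i − a_i)² = 164·8² + 197·10² + 80·5² = 32196.
c = 2t² / 32196 = 2·794² / 32196 = 39.1624.

39.162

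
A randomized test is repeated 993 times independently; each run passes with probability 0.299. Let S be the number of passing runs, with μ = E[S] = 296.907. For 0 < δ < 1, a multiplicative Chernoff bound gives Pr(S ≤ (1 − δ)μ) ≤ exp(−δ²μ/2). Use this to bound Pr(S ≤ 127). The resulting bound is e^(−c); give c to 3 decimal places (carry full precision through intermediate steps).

Write 127 = (1 − δ)μ, so δ = 1 − 127/296.907 = 0.5722566…
Then the exponent is δ²μ/2 = (μ − 127)²/(2μ) = 48.615204.

48.615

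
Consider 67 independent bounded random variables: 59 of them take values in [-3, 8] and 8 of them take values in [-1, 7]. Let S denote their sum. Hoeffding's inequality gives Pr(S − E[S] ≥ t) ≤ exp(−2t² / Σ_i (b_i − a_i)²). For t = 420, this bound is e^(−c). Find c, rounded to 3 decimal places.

46.112

Σ(b_i − a_i)² = 59·11² + 8·8² = 7651.
c = 2t² / 7651 = 2·420² / 7651 = 46.1116.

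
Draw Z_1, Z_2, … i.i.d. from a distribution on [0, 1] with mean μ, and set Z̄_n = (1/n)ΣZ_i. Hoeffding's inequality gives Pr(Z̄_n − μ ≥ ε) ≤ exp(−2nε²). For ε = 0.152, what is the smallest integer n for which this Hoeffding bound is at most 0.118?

Require exp(−2nε²) ≤ 0.118, i.e. 2nε² ≥ ln(1/0.118) = 2.137071.
So n ≥ 2.137071 / (2·0.152²) = 46.249.
The smallest integer n is 47.

47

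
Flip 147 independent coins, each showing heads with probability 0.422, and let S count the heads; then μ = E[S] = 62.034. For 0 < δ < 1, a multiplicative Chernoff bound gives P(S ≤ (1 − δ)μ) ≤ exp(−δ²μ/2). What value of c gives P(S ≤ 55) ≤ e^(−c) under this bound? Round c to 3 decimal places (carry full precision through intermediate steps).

0.399

Write 55 = (1 − δ)μ, so δ = 1 − 55/62.034 = 0.1133894…
Then the exponent is δ²μ/2 = (μ − 55)²/(2μ) = 0.398791.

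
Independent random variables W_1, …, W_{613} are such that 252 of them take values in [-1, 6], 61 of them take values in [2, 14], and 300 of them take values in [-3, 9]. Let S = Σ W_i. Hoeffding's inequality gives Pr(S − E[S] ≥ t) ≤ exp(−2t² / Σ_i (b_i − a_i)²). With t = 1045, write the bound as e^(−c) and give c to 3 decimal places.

33.950

Σ(b_i − a_i)² = 252·7² + 61·12² + 300·12² = 64332.
c = 2t² / 64332 = 2·1045² / 64332 = 33.9497.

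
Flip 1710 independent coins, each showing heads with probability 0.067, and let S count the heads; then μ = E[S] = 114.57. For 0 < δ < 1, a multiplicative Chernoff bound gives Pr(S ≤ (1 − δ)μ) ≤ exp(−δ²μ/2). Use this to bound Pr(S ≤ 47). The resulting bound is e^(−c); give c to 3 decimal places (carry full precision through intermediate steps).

19.925

Write 47 = (1 − δ)μ, so δ = 1 − 47/114.57 = 0.5897704…
Then the exponent is δ²μ/2 = (μ − 47)²/(2μ) = 19.925395.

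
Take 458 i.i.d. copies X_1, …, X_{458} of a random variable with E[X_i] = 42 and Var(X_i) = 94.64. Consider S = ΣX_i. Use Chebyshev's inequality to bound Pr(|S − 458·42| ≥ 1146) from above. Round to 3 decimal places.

Var(S) = n·Var(X_i) = 458·94.64 = 43345.12.
Chebyshev: Pr(|S − 458·42| ≥ 1146) ≤ Var(S)/1146² = 43345.12/1313316 = 0.0330.

0.033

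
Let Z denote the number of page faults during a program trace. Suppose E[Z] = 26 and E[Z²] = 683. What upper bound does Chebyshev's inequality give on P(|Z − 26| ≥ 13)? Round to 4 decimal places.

Var(Z) = E[Z²] − (E[Z])² = 683 − 676 = 7.
Chebyshev's inequality: P(|Z − μ| ≥ t) ≤ Var(Z)/t² = 7/169 = 0.0414.

0.0414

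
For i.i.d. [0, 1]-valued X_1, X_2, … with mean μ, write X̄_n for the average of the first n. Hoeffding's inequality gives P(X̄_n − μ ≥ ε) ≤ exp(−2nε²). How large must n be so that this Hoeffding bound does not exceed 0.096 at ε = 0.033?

Require exp(−2nε²) ≤ 0.096, i.e. 2nε² ≥ ln(1/0.096) = 2.343407.
So n ≥ 2.343407 / (2·0.033²) = 1075.944.
The smallest integer n is 1076.

1076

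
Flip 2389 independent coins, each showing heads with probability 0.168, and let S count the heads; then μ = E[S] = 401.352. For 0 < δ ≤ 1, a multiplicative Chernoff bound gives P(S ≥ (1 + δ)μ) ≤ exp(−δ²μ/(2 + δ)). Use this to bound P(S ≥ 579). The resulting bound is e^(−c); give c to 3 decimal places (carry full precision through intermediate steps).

32.191

Write 579 = (1 + δ)μ, so δ = 579/401.352 − 1 = 0.4426239…
Then the exponent is δ²μ/(2 + δ) = (579 − μ)² / (μ·(2 + δ)) = 32.191307.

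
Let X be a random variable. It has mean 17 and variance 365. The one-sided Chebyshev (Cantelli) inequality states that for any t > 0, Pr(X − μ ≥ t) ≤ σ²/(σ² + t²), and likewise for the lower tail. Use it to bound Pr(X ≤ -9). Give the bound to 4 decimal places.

0.3506

Here σ² = 365 and t = 26, so σ² + t² = 1041.
Cantelli's bound: 365/1041 = 0.3506.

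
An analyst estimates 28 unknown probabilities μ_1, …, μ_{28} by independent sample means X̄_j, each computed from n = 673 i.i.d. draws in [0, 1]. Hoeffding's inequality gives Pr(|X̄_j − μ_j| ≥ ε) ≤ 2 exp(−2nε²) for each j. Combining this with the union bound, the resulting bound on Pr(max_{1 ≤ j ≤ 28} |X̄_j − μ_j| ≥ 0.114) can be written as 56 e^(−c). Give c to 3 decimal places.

17.493

Union bound over the 28 events: Pr(max_{1 ≤ j ≤ 28} |X̄_j − μ_j| ≥ 0.114) ≤ 28·2·exp(−2nε²) = 56 exp(−2·673·0.114²).
So c = 2·673·0.114² = 17.4926.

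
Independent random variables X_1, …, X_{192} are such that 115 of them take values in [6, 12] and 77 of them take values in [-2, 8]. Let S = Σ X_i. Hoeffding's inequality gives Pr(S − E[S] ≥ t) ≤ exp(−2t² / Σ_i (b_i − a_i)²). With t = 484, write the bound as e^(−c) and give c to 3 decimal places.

Σ(b_i − a_i)² = 115·6² + 77·10² = 11840.
c = 2t² / 11840 = 2·484² / 11840 = 39.5703.

39.570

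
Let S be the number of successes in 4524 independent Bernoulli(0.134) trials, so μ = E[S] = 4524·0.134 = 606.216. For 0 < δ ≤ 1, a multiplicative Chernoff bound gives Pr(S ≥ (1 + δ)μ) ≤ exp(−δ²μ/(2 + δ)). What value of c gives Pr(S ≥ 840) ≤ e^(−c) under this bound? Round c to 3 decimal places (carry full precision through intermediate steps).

37.792

Write 840 = (1 + δ)μ, so δ = 840/606.216 − 1 = 0.3856447…
Then the exponent is δ²μ/(2 + δ) = (840 − μ)² / (μ·(2 + δ)) = 37.791698.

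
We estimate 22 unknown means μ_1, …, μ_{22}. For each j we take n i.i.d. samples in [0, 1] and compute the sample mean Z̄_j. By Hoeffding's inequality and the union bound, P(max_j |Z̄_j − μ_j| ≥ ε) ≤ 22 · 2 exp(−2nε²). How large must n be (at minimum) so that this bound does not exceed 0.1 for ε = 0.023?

5754

Need 2·22·exp(−2nε²) ≤ 0.1, i.e. exp(−2nε²) ≤ 0.1/44.
So 2nε² ≥ ln(44/0.1) = 6.086775.
Hence n ≥ 6.086775/(2·0.023²) = 5753.095.
The smallest integer n is 5754.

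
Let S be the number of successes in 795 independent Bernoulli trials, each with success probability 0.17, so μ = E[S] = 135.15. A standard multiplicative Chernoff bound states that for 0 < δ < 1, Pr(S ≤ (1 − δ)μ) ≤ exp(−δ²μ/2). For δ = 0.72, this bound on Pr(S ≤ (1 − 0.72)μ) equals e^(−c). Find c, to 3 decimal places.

35.031

c = δ²μ/2 = 0.72²·135.15/2 = 35.0309.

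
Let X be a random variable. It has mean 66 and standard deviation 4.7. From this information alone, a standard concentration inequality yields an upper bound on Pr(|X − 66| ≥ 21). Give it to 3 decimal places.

Mean and variance are known, so Chebyshev's inequality applies.
Chebyshev: Pr(|X − μ| ≥ t) ≤ Var(X)/t².
Var(X) = σ² = 4.7² = 22.09.
Bound = 22.09 / 441 = 0.0501.

0.050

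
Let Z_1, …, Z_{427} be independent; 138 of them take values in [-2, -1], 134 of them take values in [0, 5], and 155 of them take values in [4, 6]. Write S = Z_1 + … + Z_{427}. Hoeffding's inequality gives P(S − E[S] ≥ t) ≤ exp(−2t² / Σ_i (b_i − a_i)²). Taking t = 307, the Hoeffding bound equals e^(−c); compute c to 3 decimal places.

45.886

Σ(b_i − a_i)² = 138·1² + 134·5² + 155·2² = 4108.
c = 2t² / 4108 = 2·307² / 4108 = 45.8856.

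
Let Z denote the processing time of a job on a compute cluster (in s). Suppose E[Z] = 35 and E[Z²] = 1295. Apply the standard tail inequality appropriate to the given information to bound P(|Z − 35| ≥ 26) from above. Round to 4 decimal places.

The first two moments determine the variance, so Chebyshev's inequality is the sharpest standard bound available.
Var(Z) = E[Z²] − (E[Z])² = 1295 − 1225 = 70.
Chebyshev's inequality: P(|Z − μ| ≥ t) ≤ Var(Z)/t² = 70/676 = 0.1036.

0.1036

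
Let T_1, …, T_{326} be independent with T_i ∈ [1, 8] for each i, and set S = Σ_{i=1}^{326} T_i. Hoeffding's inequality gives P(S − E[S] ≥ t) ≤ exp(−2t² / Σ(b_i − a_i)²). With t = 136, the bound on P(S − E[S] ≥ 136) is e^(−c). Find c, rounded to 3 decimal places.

2.316

Σ(b_i − a_i)² = 326·(7)² = 15974.
c = 2t²/15974 = 2·136²/15974 = 2.3158.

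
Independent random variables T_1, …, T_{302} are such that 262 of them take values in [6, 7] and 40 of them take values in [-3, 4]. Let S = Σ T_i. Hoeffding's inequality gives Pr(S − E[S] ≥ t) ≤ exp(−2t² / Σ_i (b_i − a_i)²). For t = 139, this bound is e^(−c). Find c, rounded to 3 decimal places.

17.391

Σ(b_i − a_i)² = 262·1² + 40·7² = 2222.
c = 2t² / 2222 = 2·139² / 2222 = 17.3906.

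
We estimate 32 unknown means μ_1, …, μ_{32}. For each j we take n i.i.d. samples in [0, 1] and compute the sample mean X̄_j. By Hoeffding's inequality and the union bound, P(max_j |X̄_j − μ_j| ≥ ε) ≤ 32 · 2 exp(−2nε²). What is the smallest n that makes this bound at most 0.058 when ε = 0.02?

Need 2·32·exp(−2nε²) ≤ 0.058, i.e. exp(−2nε²) ≤ 0.058/64.
So 2nε² ≥ ln(64/0.058) = 7.006195.
Hence n ≥ 7.006195/(2·0.02²) = 8757.744.
The smallest integer n is 8758.

8758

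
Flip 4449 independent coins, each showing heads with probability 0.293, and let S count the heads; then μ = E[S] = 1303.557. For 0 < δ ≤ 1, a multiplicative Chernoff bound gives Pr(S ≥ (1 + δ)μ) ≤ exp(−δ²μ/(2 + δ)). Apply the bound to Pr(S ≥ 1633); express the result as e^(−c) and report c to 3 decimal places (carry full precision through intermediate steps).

Write 1633 = (1 + δ)μ, so δ = 1633/1303.557 − 1 = 0.2527262…
Then the exponent is δ²μ/(2 + δ) = (1633 − μ)² / (μ·(2 + δ)) = 36.959163.

36.959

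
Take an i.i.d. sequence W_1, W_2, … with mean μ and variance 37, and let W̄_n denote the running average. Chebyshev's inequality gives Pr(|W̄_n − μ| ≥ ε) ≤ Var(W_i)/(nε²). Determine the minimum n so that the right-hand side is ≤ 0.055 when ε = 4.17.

39

Require 37/(n·4.17²) ≤ 0.055, i.e. n ≥ 37/(0.055·4.17²) = 38.687.
The smallest integer n is 39.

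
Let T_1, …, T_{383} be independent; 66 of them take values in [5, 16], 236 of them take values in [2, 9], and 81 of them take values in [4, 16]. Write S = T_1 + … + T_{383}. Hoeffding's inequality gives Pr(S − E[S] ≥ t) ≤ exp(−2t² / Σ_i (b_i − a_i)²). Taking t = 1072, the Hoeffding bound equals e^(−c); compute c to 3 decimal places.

Σ(b_i − a_i)² = 66·11² + 236·7² + 81·12² = 31214.
c = 2t² / 31214 = 2·1072² / 31214 = 73.6326.

73.633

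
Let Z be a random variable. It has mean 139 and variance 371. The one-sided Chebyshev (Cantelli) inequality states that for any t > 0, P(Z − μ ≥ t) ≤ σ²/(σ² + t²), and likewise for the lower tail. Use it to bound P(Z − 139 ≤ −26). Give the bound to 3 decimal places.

Here σ² = 371 and t = 26, so σ² + t² = 1047.
Cantelli's bound: 371/1047 = 0.3543.

0.354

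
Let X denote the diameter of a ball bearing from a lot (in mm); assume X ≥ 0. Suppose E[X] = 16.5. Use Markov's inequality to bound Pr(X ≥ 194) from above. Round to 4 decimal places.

0.0851

Markov's inequality: for a non-negative random variable, Pr(X ≥ a) ≤ E[X]/a.
Here E[X] = 16.5 and a = 194, so the bound is 16.5/194 = 0.0851.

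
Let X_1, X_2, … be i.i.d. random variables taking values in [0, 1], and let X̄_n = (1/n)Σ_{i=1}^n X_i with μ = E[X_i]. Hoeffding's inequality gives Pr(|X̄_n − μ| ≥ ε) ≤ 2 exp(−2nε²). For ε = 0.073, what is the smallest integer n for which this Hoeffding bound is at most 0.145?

Require 2·exp(−2nε²) ≤ 0.145, i.e. 2nε² ≥ ln(2/0.145) = 2.624169.
So n ≥ 2.624169 / (2·0.073²) = 246.216.
The smallest integer n is 247.

247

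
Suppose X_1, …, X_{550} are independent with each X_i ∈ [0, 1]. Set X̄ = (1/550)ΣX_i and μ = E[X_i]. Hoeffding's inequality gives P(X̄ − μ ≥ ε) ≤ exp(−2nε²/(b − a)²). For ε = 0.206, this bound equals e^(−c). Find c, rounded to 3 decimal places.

46.680

c = 2nε²/(b − a)² = 2·550·0.206² / 1² = 46.6796.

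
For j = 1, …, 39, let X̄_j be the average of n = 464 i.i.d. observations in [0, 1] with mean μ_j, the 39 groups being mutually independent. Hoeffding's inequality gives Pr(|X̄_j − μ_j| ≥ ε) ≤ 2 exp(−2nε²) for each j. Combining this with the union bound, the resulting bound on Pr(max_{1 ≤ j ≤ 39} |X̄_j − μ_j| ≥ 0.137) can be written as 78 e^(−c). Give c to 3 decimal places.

17.418

Union bound over the 39 events: Pr(max_{1 ≤ j ≤ 39} |X̄_j − μ_j| ≥ 0.137) ≤ 39·2·exp(−2nε²) = 78 exp(−2·464·0.137²).
So c = 2·464·0.137² = 17.4176.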